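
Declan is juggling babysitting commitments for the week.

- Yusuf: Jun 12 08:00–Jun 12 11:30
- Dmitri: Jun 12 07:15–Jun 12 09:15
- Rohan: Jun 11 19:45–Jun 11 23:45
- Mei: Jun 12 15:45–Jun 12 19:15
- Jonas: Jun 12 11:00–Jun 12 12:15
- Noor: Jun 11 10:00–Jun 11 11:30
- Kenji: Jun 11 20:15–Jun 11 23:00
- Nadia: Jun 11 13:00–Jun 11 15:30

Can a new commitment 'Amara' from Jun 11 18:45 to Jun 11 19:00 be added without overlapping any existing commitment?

Yes — the slot is free

Noor: ends Jun 11 11:30 at or before Amara starts Jun 11 18:45 → clear.
Nadia: ends Jun 11 15:30 at or before Amara starts Jun 11 18:45 → clear.
Rohan: starts Jun 11 19:45 at or after Amara ends Jun 11 19:00 → clear.
Kenji: starts Jun 11 20:15 at or after Amara ends Jun 11 19:00 → clear.
Dmitri: starts Jun 12 07:15 at or after Amara ends Jun 11 19:00 → clear.
Yusuf: starts Jun 12 08:00 at or after Amara ends Jun 11 19:00 → clear.
Jonas: starts Jun 12 11:00 at or after Amara ends Jun 11 19:00 → clear.
Mei: starts Jun 12 15:45 at or after Amara ends Jun 11 19:00 → clear.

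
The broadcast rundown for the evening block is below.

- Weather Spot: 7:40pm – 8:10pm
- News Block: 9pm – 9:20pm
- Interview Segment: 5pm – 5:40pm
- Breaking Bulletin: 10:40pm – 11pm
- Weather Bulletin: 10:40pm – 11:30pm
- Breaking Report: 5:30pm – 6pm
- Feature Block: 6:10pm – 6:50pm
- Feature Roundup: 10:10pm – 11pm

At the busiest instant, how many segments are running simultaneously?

3

Sort all start/end points and keep a running count:
5pm start Interview Segment → 1
5:30pm start Breaking Report → 2
5:40pm end Interview Segment → 1
6pm end Breaking Report → 0
6:10pm start Feature Block → 1
6:50pm end Feature Block → 0
7:40pm start Weather Spot → 1
8:10pm end Weather Spot → 0
9pm start News Block → 1
9:20pm end News Block → 0
10:10pm start Feature Roundup → 1
10:40pm start Breaking Bulletin → 2
10:40pm start Weather Bulletin → 3
11pm end Breaking Bulletin → 2
11pm end Feature Roundup → 1
11:30pm end Weather Bulletin → 0
Peak is 3, at 10:40pm (Breaking Bulletin, Feature Roundup, Weather Bulletin).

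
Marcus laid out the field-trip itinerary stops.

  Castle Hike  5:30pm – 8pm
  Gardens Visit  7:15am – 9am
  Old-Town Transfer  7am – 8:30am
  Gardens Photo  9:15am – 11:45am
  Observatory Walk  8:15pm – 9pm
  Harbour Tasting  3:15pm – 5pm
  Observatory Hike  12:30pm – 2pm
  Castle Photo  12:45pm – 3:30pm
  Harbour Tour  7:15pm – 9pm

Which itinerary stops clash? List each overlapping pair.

Castle Hike & Harbour Tour, Castle Photo & Harbour Tasting, Castle Photo & Observatory Hike, Gardens Visit & Old-Town Transfer, Harbour Tour & Observatory Walk

Sorted by start: Old-Town Transfer, Gardens Visit, Gardens Photo, Observatory Hike, Castle Photo, Harbour Tasting, Castle Hike, Harbour Tour, Observatory Walk.
Gardens Visit starts before Old-Town Transfer ends → Old-Town Transfer and Gardens Visit overlap.
Gardens Photo starts after Old-Town Transfer ends; Old-Town Transfer is clear from here.
Gardens Photo starts after Gardens Visit ends; Gardens Visit is clear from here.
Observatory Hike starts after Gardens Photo ends; Gardens Photo is clear from here.
Castle Photo starts before Observatory Hike ends → Observatory Hike and Castle Photo overlap.
Harbour Tasting starts after Observatory Hike ends; Observatory Hike is clear from here.
Harbour Tasting starts before Castle Photo ends → Castle Photo and Harbour Tasting overlap.
Castle Hike starts after Castle Photo ends; Castle Photo is clear from here.
Castle Hike starts after Harbour Tasting ends; Harbour Tasting is clear from here.
Harbour Tour starts before Castle Hike ends → Castle Hike and Harbour Tour overlap.
Observatory Walk starts after Castle Hike ends.
Observatory Walk starts before Harbour Tour ends → Harbour Tour and Observatory Walk overlap.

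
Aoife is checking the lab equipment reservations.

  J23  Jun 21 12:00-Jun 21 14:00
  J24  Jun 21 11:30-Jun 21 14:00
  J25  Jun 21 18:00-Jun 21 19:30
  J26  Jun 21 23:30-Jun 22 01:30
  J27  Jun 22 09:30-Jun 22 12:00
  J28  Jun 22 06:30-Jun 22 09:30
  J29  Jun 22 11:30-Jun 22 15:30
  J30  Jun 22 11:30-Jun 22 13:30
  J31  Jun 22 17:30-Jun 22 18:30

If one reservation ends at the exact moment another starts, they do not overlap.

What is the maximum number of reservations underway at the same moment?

Sweep the timeline, counting +1 at each start and −1 at each end (ends before starts at a tie):
Jun 21 11:30 start J24 → 1
Jun 21 12:00 start J23 → 2
Jun 21 14:00 end J23 → 1
Jun 21 14:00 end J24 → 0
Jun 21 18:00 start J25 → 1
Jun 21 19:30 end J25 → 0
Jun 21 23:30 start J26 → 1
Jun 22 01:30 end J26 → 0
Jun 22 06:30 start J28 → 1
Jun 22 09:30 end J28 → 0
Jun 22 09:30 start J27 → 1
Jun 22 11:30 start J29 → 2
Jun 22 11:30 start J30 → 3
Jun 22 12:00 end J27 → 2
Jun 22 13:30 end J30 → 1
Jun 22 15:30 end J29 → 0
Jun 22 17:30 start J31 → 1
Jun 22 18:30 end J31 → 0
Peak is 3, at Jun 22 11:30 (J27, J29, J30).

3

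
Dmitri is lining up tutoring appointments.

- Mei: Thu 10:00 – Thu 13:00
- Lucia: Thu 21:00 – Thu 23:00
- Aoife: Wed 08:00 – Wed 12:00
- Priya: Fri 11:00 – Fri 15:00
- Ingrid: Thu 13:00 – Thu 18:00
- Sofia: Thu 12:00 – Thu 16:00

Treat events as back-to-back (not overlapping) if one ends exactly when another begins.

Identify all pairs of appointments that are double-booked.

Check each pair: they overlap iff neither finishes before the other starts.
Sorted by start: Aoife, Mei, Sofia, Ingrid, Lucia, Priya.
Mei starts after Aoife ends — done with Aoife.
Sofia starts before Mei ends → Mei and Sofia overlap.
Ingrid starts exactly when Mei ends (back-to-back, no overlap) — done with Mei.
Ingrid starts before Sofia ends → Sofia and Ingrid overlap.
Lucia starts after Sofia ends — done with Sofia.
Lucia starts after Ingrid ends — done with Ingrid.
Priya starts after Lucia ends.

Ingrid & Sofia, Mei & Sofia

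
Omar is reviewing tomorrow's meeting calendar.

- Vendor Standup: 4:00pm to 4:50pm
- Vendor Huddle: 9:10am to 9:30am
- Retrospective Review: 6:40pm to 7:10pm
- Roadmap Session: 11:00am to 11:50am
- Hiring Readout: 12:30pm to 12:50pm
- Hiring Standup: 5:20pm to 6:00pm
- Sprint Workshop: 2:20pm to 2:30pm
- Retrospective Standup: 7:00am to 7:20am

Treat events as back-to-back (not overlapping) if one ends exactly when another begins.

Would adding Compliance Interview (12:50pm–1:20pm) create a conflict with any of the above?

No — it doesn't clash with anything

Retrospective Standup: ends 7:20am at or before Compliance Interview starts 12:50pm → clear.
Vendor Huddle: ends 9:30am at or before Compliance Interview starts 12:50pm → clear.
Roadmap Session: ends 11:50am at or before Compliance Interview starts 12:50pm → clear.
Hiring Readout: ends 12:50pm at or before Compliance Interview starts 12:50pm → clear.
Sprint Workshop: starts 2:20pm at or after Compliance Interview ends 1:20pm → clear.
Vendor Standup: starts 4:00pm at or after Compliance Interview ends 1:20pm → clear.
Hiring Standup: starts 5:20pm at or after Compliance Interview ends 1:20pm → clear.
Retrospective Review: starts 6:40pm at or after Compliance Interview ends 1:20pm → clear.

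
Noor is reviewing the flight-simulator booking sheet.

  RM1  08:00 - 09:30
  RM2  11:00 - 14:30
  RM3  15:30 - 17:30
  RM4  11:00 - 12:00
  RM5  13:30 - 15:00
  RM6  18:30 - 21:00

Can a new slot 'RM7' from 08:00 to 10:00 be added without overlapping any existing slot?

No — it overlaps RM1

RM1: starts 08:00 before RM7 ends 10:00, and ends 09:30 after RM7 starts 08:00 → overlap.
RM2: starts 11:00 at or after RM7 ends 10:00 → clear.
RM4: starts 11:00 at or after RM7 ends 10:00 → clear.
RM5: starts 13:30 at or after RM7 ends 10:00 → clear.
RM3: starts 15:30 at or after RM7 ends 10:00 → clear.
RM6: starts 18:30 at or after RM7 ends 10:00 → clear.
RM7 overlaps RM1.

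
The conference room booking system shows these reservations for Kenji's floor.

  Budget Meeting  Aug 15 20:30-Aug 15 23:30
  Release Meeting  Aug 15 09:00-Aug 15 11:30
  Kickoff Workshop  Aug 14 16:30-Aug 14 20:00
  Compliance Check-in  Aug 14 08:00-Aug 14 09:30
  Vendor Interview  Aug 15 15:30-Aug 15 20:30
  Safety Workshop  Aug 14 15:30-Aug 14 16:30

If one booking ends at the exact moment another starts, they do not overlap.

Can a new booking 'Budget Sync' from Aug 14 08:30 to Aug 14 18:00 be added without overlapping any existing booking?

No — it overlaps Compliance Check-in, Kickoff Workshop, Safety Workshop

Compliance Check-in: starts Aug 14 08:00 before Budget Sync ends Aug 14 18:00, and ends Aug 14 09:30 after Budget Sync starts Aug 14 08:30 → overlap.
Safety Workshop: starts Aug 14 15:30 before Budget Sync ends Aug 14 18:00, and ends Aug 14 16:30 after Budget Sync starts Aug 14 08:30 → overlap.
Kickoff Workshop: starts Aug 14 16:30 before Budget Sync ends Aug 14 18:00, and ends Aug 14 20:00 after Budget Sync starts Aug 14 08:30 → overlap.
Release Meeting: starts Aug 15 09:00 at or after Budget Sync ends Aug 14 18:00 → clear.
Vendor Interview: starts Aug 15 15:30 at or after Budget Sync ends Aug 14 18:00 → clear.
Budget Meeting: starts Aug 15 20:30 at or after Budget Sync ends Aug 14 18:00 → clear.
Budget Sync overlaps Compliance Check-in, Safety Workshop, Kickoff Workshop.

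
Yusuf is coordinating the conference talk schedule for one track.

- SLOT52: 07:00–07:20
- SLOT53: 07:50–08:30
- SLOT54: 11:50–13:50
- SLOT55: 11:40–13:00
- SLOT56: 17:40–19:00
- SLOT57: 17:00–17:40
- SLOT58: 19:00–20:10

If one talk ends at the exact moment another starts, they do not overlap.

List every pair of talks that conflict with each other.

Check each pair: they overlap iff neither finishes before the other starts.
Sorted by start: SLOT52, SLOT53, SLOT55, SLOT54, SLOT57, SLOT56, SLOT58.
SLOT53 starts after SLOT52 ends, so SLOT52 has no further overlaps.
SLOT55 starts after SLOT53 ends, so SLOT53 has no further overlaps.
SLOT54 starts before SLOT55 ends → SLOT55 and SLOT54 overlap.
SLOT57 starts after SLOT55 ends, so SLOT55 has no further overlaps.
SLOT57 starts after SLOT54 ends, so SLOT54 has no further overlaps.
SLOT56 starts exactly when SLOT57 ends (back-to-back, no overlap), so SLOT57 has no further overlaps.
SLOT58 starts exactly when SLOT56 ends (back-to-back, no overlap).

SLOT54 & SLOT55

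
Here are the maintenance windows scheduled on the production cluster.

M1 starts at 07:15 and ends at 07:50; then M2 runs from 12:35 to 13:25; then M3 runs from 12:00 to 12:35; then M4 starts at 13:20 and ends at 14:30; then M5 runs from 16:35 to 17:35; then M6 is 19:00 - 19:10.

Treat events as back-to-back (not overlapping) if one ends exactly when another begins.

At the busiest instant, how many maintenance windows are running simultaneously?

Sort all start/end points and keep a running count:
07:15 start M1 → 1
07:50 end M1 → 0
12:00 start M3 → 1
12:35 end M3 → 0
12:35 start M2 → 1
13:20 start M4 → 2
13:25 end M2 → 1
14:30 end M4 → 0
16:35 start M5 → 1
17:35 end M5 → 0
19:00 start M6 → 1
19:10 end M6 → 0
Peak is 2, at 13:20 (M2, M4).

2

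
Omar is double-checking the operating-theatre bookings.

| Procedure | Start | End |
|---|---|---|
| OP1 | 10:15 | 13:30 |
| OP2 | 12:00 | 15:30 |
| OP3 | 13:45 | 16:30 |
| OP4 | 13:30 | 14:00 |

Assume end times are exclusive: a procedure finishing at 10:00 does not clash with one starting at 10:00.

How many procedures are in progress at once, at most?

3

Sort all start/end points and keep a running count:
10:15 start OP1 → 1
12:00 start OP2 → 2
13:30 end OP1 → 1
13:30 start OP4 → 2
13:45 start OP3 → 3
14:00 end OP4 → 2
15:30 end OP2 → 1
16:30 end OP3 → 0
Peak is 3, at 13:45 (OP2, OP3, OP4).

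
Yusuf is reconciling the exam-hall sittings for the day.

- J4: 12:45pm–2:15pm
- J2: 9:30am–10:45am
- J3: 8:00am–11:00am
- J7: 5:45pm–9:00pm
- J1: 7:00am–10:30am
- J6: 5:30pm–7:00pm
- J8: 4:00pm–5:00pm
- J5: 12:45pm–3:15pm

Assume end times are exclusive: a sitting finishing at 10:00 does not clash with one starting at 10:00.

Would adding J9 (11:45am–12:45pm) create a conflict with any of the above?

No — it doesn't clash with anything

J1: ends 10:30am at or before J9 starts 11:45am → clear.
J3: ends 11:00am at or before J9 starts 11:45am → clear.
J2: ends 10:45am at or before J9 starts 11:45am → clear.
J4: starts 12:45pm at or after J9 ends 12:45pm → clear.
J5: starts 12:45pm at or after J9 ends 12:45pm → clear.
J8: starts 4:00pm at or after J9 ends 12:45pm → clear.
J6: starts 5:30pm at or after J9 ends 12:45pm → clear.
J7: starts 5:45pm at or after J9 ends 12:45pm → clear.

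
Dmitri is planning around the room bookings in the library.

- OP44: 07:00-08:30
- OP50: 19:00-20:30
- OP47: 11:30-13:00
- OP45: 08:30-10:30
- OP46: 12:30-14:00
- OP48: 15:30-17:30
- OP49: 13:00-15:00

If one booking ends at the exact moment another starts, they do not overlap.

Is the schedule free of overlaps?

Sorted by start: OP44, OP45, OP47, OP46, OP49, OP48, OP50.
OP45 starts exactly when OP44 ends (back-to-back, no overlap), so nothing later overlaps OP44 either.
OP47 starts after OP45 ends, so nothing later overlaps OP45 either.
OP46 starts before OP47 ends → OP47 and OP46 overlap.
That's a conflict, so the schedule is not conflict-free.

No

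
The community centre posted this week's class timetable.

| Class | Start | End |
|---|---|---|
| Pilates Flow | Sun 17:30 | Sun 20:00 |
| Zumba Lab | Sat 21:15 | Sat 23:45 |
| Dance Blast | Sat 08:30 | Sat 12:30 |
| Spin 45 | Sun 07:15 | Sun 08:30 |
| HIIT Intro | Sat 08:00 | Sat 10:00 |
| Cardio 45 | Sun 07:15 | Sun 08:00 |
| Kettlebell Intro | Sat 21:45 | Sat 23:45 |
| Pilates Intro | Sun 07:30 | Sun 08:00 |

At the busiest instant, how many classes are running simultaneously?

3

Walk through starts and ends in time order (an end at T is processed before a start at T):
Sat 08:00 start HIIT Intro → 1
Sat 08:30 start Dance Blast → 2
Sat 10:00 end HIIT Intro → 1
Sat 12:30 end Dance Blast → 0
Sat 21:15 start Zumba Lab → 1
Sat 21:45 start Kettlebell Intro → 2
Sat 23:45 end Kettlebell Intro → 1
Sat 23:45 end Zumba Lab → 0
Sun 07:15 start Cardio 45 → 1
Sun 07:15 start Spin 45 → 2
Sun 07:30 start Pilates Intro → 3
Sun 08:00 end Cardio 45 → 2
Sun 08:00 end Pilates Intro → 1
Sun 08:30 end Spin 45 → 0
Sun 17:30 start Pilates Flow → 1
Sun 20:00 end Pilates Flow → 0
Peak is 3, at Sun 07:30 (Cardio 45, Pilates Intro, Spin 45).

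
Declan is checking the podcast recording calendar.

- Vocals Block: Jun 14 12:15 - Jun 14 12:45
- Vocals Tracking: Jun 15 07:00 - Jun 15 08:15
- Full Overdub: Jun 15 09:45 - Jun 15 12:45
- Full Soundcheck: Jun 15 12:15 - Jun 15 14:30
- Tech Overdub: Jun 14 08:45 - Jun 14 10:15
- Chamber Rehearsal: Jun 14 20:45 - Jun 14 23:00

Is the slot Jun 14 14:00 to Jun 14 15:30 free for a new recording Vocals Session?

Yes — the slot is free

Tech Overdub: ends Jun 14 10:15 at or before Vocals Session starts Jun 14 14:00 → clear.
Vocals Block: ends Jun 14 12:45 at or before Vocals Session starts Jun 14 14:00 → clear.
Chamber Rehearsal: starts Jun 14 20:45 at or after Vocals Session ends Jun 14 15:30 → clear.
Vocals Tracking: starts Jun 15 07:00 at or after Vocals Session ends Jun 14 15:30 → clear.
Full Overdub: starts Jun 15 09:45 at or after Vocals Session ends Jun 14 15:30 → clear.
Full Soundcheck: starts Jun 15 12:15 at or after Vocals Session ends Jun 14 15:30 → clear.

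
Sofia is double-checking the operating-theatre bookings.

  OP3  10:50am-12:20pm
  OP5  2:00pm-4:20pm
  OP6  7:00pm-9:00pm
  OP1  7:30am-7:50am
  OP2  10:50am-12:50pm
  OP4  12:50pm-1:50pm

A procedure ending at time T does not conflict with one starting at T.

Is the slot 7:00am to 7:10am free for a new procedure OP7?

Yes — the slot is free

OP1: starts 7:30am at or after OP7 ends 7:10am → clear.
OP2: starts 10:50am at or after OP7 ends 7:10am → clear.
OP3: starts 10:50am at or after OP7 ends 7:10am → clear.
OP4: starts 12:50pm at or after OP7 ends 7:10am → clear.
OP5: starts 2:00pm at or after OP7 ends 7:10am → clear.
OP6: starts 7:00pm at or after OP7 ends 7:10am → clear.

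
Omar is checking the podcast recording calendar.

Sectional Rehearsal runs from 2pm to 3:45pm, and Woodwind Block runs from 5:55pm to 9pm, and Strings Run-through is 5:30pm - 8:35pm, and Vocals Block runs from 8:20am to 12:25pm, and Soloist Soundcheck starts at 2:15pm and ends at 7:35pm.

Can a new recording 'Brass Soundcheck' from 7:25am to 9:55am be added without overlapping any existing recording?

No — it overlaps Vocals Block

Vocals Block: starts 8:20am before Brass Soundcheck ends 9:55am, and ends 12:25pm after Brass Soundcheck starts 7:25am → overlap.
Sectional Rehearsal: starts 2pm at or after Brass Soundcheck ends 9:55am → clear.
Soloist Soundcheck: starts 2:15pm at or after Brass Soundcheck ends 9:55am → clear.
Strings Run-through: starts 5:30pm at or after Brass Soundcheck ends 9:55am → clear.
Woodwind Block: starts 5:55pm at or after Brass Soundcheck ends 9:55am → clear.
Brass Soundcheck overlaps Vocals Block.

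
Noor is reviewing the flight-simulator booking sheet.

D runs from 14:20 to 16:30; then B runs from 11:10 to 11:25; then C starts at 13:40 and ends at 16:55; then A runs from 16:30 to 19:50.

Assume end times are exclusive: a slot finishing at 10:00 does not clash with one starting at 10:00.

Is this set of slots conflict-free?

No

Sorted by start: B, C, D, A.
C starts after B ends, so B has no further overlaps.
D starts before C ends → C and D overlap.
That's a conflict, so the schedule is not conflict-free.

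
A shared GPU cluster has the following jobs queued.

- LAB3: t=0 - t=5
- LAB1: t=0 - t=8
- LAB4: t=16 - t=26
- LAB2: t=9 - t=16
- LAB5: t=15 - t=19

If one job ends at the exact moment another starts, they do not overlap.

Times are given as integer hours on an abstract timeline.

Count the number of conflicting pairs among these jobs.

3

Check each pair: they overlap iff neither finishes before the other starts.
Sorted by start: LAB1, LAB3, LAB2, LAB5, LAB4.
LAB3 starts before LAB1 ends → LAB1 and LAB3 overlap.
LAB2 starts after LAB1 ends — done with LAB1.
LAB2 starts after LAB3 ends — done with LAB3.
LAB5 starts before LAB2 ends → LAB2 and LAB5 overlap.
LAB4 starts exactly when LAB2 ends (back-to-back, no overlap).
LAB4 starts before LAB5 ends → LAB5 and LAB4 overlap.
Overlapping pairs: LAB1 & LAB3, LAB2 & LAB5, LAB4 & LAB5 — 3 in total.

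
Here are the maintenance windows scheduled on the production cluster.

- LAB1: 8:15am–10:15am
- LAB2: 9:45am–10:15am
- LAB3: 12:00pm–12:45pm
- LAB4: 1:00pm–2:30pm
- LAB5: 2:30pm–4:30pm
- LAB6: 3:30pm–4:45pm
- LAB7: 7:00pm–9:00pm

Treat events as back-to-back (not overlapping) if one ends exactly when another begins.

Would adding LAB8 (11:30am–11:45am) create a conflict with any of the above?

No — it doesn't clash with anything

LAB1: ends 10:15am at or before LAB8 starts 11:30am → clear.
LAB2: ends 10:15am at or before LAB8 starts 11:30am → clear.
LAB3: starts 12:00pm at or after LAB8 ends 11:45am → clear.
LAB4: starts 1:00pm at or after LAB8 ends 11:45am → clear.
LAB5: starts 2:30pm at or after LAB8 ends 11:45am → clear.
LAB6: starts 3:30pm at or after LAB8 ends 11:45am → clear.
LAB7: starts 7:00pm at or after LAB8 ends 11:45am → clear.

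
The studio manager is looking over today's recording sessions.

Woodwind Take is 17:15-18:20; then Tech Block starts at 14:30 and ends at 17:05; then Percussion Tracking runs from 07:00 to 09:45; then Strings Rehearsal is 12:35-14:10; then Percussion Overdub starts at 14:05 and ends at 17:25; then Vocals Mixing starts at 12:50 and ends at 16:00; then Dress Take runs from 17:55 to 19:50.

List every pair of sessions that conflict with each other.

Sorted by start: Percussion Tracking, Strings Rehearsal, Vocals Mixing, Percussion Overdub, Tech Block, Woodwind Take, Dress Take.
Strings Rehearsal starts after Percussion Tracking ends, so Percussion Tracking has no further overlaps.
Vocals Mixing starts before Strings Rehearsal ends → Strings Rehearsal and Vocals Mixing overlap.
Percussion Overdub starts before Strings Rehearsal ends → Strings Rehearsal and Percussion Overdub overlap.
Tech Block starts after Strings Rehearsal ends, so Strings Rehearsal has no further overlaps.
Percussion Overdub starts before Vocals Mixing ends → Vocals Mixing and Percussion Overdub overlap.
Tech Block starts before Vocals Mixing ends → Vocals Mixing and Tech Block overlap.
Woodwind Take starts after Vocals Mixing ends, so Vocals Mixing has no further overlaps.
Tech Block starts before Percussion Overdub ends → Percussion Overdub and Tech Block overlap.
Woodwind Take starts before Percussion Overdub ends → Percussion Overdub and Woodwind Take overlap.
Dress Take starts after Percussion Overdub ends.
Woodwind Take starts after Tech Block ends, so Tech Block has no further overlaps.
Dress Take starts before Woodwind Take ends → Woodwind Take and Dress Take overlap.

Dress Take & Woodwind Take, Percussion Overdub & Strings Rehearsal, Percussion Overdub & Tech Block, Percussion Overdub & Vocals Mixing, Percussion Overdub & Woodwind Take, Strings Rehearsal & Vocals Mixing, Tech Block & Vocals Mixing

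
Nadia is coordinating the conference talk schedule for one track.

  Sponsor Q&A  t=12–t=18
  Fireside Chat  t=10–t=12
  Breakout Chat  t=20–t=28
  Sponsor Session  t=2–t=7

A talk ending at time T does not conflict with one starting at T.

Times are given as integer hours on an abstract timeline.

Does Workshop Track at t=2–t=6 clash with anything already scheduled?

Yes — it overlaps Sponsor Session

Sponsor Session: starts t=2 before Workshop Track ends t=6, and ends t=7 after Workshop Track starts t=2 → overlap.
Fireside Chat: starts t=10 at or after Workshop Track ends t=6 → clear.
Sponsor Q&A: starts t=12 at or after Workshop Track ends t=6 → clear.
Breakout Chat: starts t=20 at or after Workshop Track ends t=6 → clear.
Workshop Track overlaps Sponsor Session.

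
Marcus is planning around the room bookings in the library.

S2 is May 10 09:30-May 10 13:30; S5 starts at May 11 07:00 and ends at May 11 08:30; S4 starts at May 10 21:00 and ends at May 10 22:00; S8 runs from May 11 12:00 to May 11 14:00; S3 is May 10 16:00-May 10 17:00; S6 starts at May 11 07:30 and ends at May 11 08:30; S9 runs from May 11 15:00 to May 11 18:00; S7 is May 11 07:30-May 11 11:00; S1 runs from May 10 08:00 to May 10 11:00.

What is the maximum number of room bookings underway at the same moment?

3

Sweep the timeline, counting +1 at each start and −1 at each end (ends before starts at a tie):
May 10 08:00 start S1 → 1
May 10 09:30 start S2 → 2
May 10 11:00 end S1 → 1
May 10 13:30 end S2 → 0
May 10 16:00 start S3 → 1
May 10 17:00 end S3 → 0
May 10 21:00 start S4 → 1
May 10 22:00 end S4 → 0
May 11 07:00 start S5 → 1
May 11 07:30 start S6 → 2
May 11 07:30 start S7 → 3
May 11 08:30 end S5 → 2
May 11 08:30 end S6 → 1
May 11 11:00 end S7 → 0
May 11 12:00 start S8 → 1
May 11 14:00 end S8 → 0
May 11 15:00 start S9 → 1
May 11 18:00 end S9 → 0
Peak is 3, at May 11 07:30 (S5, S6, S7).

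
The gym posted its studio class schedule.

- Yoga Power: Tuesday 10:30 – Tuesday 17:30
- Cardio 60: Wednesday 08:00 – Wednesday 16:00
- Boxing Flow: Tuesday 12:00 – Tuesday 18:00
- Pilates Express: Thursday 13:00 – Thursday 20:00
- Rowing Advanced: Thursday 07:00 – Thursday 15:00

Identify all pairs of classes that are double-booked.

Two intervals overlap when each starts before the other ends.
Sorted by start: Yoga Power, Boxing Flow, Cardio 60, Rowing Advanced, Pilates Express.
Boxing Flow starts before Yoga Power ends → Yoga Power and Boxing Flow overlap.
Cardio 60 starts after Yoga Power ends, so Yoga Power has no further overlaps.
Cardio 60 starts after Boxing Flow ends, so Boxing Flow has no further overlaps.
Rowing Advanced starts after Cardio 60 ends, so Cardio 60 has no further overlaps.
Pilates Express starts before Rowing Advanced ends → Rowing Advanced and Pilates Express overlap.

Boxing Flow & Yoga Power, Pilates Express & Rowing Advanced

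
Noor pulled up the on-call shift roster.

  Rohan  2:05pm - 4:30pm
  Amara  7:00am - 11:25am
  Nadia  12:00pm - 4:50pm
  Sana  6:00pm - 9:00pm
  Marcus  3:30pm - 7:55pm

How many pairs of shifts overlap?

Sorted by start: Amara, Nadia, Rohan, Marcus, Sana.
Nadia starts after Amara ends, so nothing later overlaps Amara either.
Rohan starts before Nadia ends → Nadia and Rohan overlap.
Marcus starts before Nadia ends → Nadia and Marcus overlap.
Sana starts after Nadia ends.
Marcus starts before Rohan ends → Rohan and Marcus overlap.
Sana starts after Rohan ends.
Sana starts before Marcus ends → Marcus and Sana overlap.
Overlapping pairs: Marcus & Nadia, Marcus & Rohan, Marcus & Sana, Nadia & Rohan — 4 in total.

4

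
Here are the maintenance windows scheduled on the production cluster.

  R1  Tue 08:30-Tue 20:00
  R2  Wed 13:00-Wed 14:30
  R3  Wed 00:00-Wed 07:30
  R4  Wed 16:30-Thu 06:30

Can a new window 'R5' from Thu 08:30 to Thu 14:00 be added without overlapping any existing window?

R1: ends Tue 20:00 at or before R5 starts Thu 08:30 → clear.
R3: ends Wed 07:30 at or before R5 starts Thu 08:30 → clear.
R2: ends Wed 14:30 at or before R5 starts Thu 08:30 → clear.
R4: ends Thu 06:30 at or before R5 starts Thu 08:30 → clear.

Yes — the slot is free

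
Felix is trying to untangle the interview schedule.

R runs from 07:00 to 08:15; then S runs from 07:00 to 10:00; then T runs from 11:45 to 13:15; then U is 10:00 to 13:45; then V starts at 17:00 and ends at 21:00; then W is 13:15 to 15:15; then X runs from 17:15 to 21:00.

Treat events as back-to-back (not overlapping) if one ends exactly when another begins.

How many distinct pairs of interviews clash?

4

Sorted by start: R, S, U, T, W, V, X.
S starts before R ends → R and S overlap.
U starts after R ends, so R has no further overlaps.
U starts exactly when S ends (back-to-back, no overlap), so S has no further overlaps.
T starts before U ends → U and T overlap.
W starts before U ends → U and W overlap.
V starts after U ends, so U has no further overlaps.
W starts exactly when T ends (back-to-back, no overlap), so T has no further overlaps.
V starts after W ends, so W has no further overlaps.
X starts before V ends → V and X overlap.
Overlapping pairs: R & S, T & U, U & W, V & X — 4 in total.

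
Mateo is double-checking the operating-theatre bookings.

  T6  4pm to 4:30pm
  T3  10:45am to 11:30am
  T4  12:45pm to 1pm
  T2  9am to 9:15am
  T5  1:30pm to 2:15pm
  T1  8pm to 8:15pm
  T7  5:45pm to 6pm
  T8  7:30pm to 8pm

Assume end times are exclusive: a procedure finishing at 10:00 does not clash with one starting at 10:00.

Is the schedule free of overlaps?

Sorted by start: T2, T3, T4, T5, T6, T7, T8, T1.
T3 starts after T2 ends — done with T2.
T4 starts after T3 ends — done with T3.
T5 starts after T4 ends — done with T4.
T6 starts after T5 ends — done with T5.
T7 starts after T6 ends — done with T6.
T8 starts after T7 ends — done with T7.
T1 starts exactly when T8 ends (back-to-back, no overlap).
Every pair is clear; the schedule has no overlaps.

Yes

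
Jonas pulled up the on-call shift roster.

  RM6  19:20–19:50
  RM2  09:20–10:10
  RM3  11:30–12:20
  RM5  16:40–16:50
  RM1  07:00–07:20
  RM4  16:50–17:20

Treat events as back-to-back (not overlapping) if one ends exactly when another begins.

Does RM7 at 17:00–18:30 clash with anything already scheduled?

RM1: ends 07:20 at or before RM7 starts 17:00 → clear.
RM2: ends 10:10 at or before RM7 starts 17:00 → clear.
RM3: ends 12:20 at or before RM7 starts 17:00 → clear.
RM5: ends 16:50 at or before RM7 starts 17:00 → clear.
RM4: starts 16:50 before RM7 ends 18:30, and ends 17:20 after RM7 starts 17:00 → overlap.
RM6: starts 19:20 at or after RM7 ends 18:30 → clear.
RM7 overlaps RM4.

Yes — it overlaps RM4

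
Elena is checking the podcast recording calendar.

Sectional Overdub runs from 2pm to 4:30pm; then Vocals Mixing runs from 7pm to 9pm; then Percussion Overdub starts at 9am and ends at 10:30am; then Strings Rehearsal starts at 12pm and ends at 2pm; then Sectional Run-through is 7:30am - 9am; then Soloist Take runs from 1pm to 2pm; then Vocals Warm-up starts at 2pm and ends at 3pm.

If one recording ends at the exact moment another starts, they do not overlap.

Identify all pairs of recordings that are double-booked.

Sectional Overdub & Vocals Warm-up, Soloist Take & Strings Rehearsal

Sorted by start: Sectional Run-through, Percussion Overdub, Strings Rehearsal, Soloist Take, Sectional Overdub, Vocals Warm-up, Vocals Mixing.
Percussion Overdub starts exactly when Sectional Run-through ends (back-to-back, no overlap), so Sectional Run-through has no further overlaps.
Strings Rehearsal starts after Percussion Overdub ends, so Percussion Overdub has no further overlaps.
Soloist Take starts before Strings Rehearsal ends → Strings Rehearsal and Soloist Take overlap.
Sectional Overdub starts exactly when Strings Rehearsal ends (back-to-back, no overlap), so Strings Rehearsal has no further overlaps.
Sectional Overdub starts exactly when Soloist Take ends (back-to-back, no overlap), so Soloist Take has no further overlaps.
Vocals Warm-up starts before Sectional Overdub ends → Sectional Overdub and Vocals Warm-up overlap.
Vocals Mixing starts after Sectional Overdub ends.
Vocals Mixing starts after Vocals Warm-up ends.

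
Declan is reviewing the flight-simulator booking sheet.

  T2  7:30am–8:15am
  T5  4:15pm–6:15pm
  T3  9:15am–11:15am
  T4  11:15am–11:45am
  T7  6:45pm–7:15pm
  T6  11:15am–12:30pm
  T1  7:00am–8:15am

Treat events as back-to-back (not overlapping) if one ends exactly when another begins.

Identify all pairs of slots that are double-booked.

T1 & T2, T4 & T6

Sorted by start: T1, T2, T3, T4, T6, T5, T7.
T2 starts before T1 ends → T1 and T2 overlap.
T3 starts after T1 ends, so nothing later overlaps T1 either.
T3 starts after T2 ends, so nothing later overlaps T2 either.
T4 starts exactly when T3 ends (back-to-back, no overlap), so nothing later overlaps T3 either.
T6 starts before T4 ends → T4 and T6 overlap.
T5 starts after T4 ends, so nothing later overlaps T4 either.
T5 starts after T6 ends, so nothing later overlaps T6 either.
T7 starts after T5 ends.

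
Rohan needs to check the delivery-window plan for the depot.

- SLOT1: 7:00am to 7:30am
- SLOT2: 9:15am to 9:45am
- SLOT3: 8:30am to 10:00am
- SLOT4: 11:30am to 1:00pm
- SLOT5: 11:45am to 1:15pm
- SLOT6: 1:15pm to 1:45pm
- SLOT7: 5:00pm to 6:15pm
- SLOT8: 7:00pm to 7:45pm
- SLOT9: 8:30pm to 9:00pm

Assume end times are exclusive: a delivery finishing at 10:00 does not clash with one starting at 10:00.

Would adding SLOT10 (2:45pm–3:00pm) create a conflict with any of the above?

SLOT1: ends 7:30am at or before SLOT10 starts 2:45pm → clear.
SLOT3: ends 10:00am at or before SLOT10 starts 2:45pm → clear.
SLOT2: ends 9:45am at or before SLOT10 starts 2:45pm → clear.
SLOT4: ends 1:00pm at or before SLOT10 starts 2:45pm → clear.
SLOT5: ends 1:15pm at or before SLOT10 starts 2:45pm → clear.
SLOT6: ends 1:45pm at or before SLOT10 starts 2:45pm → clear.
SLOT7: starts 5:00pm at or after SLOT10 ends 3:00pm → clear.
SLOT8: starts 7:00pm at or after SLOT10 ends 3:00pm → clear.
SLOT9: starts 8:30pm at or after SLOT10 ends 3:00pm → clear.

No — it doesn't clash with anything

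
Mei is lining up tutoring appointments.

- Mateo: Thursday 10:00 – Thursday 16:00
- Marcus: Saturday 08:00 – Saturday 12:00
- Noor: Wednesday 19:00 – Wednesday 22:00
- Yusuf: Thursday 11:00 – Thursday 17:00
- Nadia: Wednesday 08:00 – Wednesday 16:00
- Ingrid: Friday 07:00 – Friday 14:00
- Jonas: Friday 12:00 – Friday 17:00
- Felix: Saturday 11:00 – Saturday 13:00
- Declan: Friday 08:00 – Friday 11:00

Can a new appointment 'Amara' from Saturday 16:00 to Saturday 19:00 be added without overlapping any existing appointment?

Yes — the slot is free

Nadia: ends Wednesday 16:00 at or before Amara starts Saturday 16:00 → clear.
Noor: ends Wednesday 22:00 at or before Amara starts Saturday 16:00 → clear.
Mateo: ends Thursday 16:00 at or before Amara starts Saturday 16:00 → clear.
Yusuf: ends Thursday 17:00 at or before Amara starts Saturday 16:00 → clear.
Ingrid: ends Friday 14:00 at or before Amara starts Saturday 16:00 → clear.
Declan: ends Friday 11:00 at or before Amara starts Saturday 16:00 → clear.
Jonas: ends Friday 17:00 at or before Amara starts Saturday 16:00 → clear.
Marcus: ends Saturday 12:00 at or before Amara starts Saturday 16:00 → clear.
Felix: ends Saturday 13:00 at or before Amara starts Saturday 16:00 → clear.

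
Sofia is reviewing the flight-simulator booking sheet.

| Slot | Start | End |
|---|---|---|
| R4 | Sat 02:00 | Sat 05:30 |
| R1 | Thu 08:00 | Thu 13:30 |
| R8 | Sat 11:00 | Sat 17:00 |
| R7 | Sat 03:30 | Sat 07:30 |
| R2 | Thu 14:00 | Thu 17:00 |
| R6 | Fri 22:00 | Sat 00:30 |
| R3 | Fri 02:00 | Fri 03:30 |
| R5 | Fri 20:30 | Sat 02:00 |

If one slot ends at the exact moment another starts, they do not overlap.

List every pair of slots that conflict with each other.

R4 & R7, R5 & R6

Sorted by start: R1, R2, R3, R5, R6, R4, R7, R8.
R2 starts after R1 ends — done with R1.
R3 starts after R2 ends — done with R2.
R5 starts after R3 ends — done with R3.
R6 starts before R5 ends → R5 and R6 overlap.
R4 starts exactly when R5 ends (back-to-back, no overlap) — done with R5.
R4 starts after R6 ends — done with R6.
R7 starts before R4 ends → R4 and R7 overlap.
R8 starts after R4 ends.
R8 starts after R7 ends.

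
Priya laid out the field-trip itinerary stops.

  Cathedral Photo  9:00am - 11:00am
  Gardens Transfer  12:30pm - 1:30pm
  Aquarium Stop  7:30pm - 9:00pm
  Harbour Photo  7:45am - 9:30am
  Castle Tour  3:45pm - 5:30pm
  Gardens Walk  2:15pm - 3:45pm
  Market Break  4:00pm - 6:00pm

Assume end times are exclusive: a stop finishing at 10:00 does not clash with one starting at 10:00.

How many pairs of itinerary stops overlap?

Sorted by start: Harbour Photo, Cathedral Photo, Gardens Transfer, Gardens Walk, Castle Tour, Market Break, Aquarium Stop.
Cathedral Photo starts before Harbour Photo ends → Harbour Photo and Cathedral Photo overlap.
Gardens Transfer starts after Harbour Photo ends, so nothing later overlaps Harbour Photo either.
Gardens Transfer starts after Cathedral Photo ends, so nothing later overlaps Cathedral Photo either.
Gardens Walk starts after Gardens Transfer ends, so nothing later overlaps Gardens Transfer either.
Castle Tour starts exactly when Gardens Walk ends (back-to-back, no overlap), so nothing later overlaps Gardens Walk either.
Market Break starts before Castle Tour ends → Castle Tour and Market Break overlap.
Aquarium Stop starts after Castle Tour ends.
Aquarium Stop starts after Market Break ends.
Overlapping pairs: Castle Tour & Market Break, Cathedral Photo & Harbour Photo — 2 in total.

2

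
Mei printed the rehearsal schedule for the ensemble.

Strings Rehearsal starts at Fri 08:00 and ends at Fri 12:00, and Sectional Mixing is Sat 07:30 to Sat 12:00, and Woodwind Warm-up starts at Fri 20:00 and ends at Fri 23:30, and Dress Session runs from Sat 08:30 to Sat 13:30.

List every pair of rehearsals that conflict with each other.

Dress Session & Sectional Mixing

Sorted by start: Strings Rehearsal, Woodwind Warm-up, Sectional Mixing, Dress Session.
Woodwind Warm-up starts after Strings Rehearsal ends, so nothing later overlaps Strings Rehearsal either.
Sectional Mixing starts after Woodwind Warm-up ends, so nothing later overlaps Woodwind Warm-up either.
Dress Session starts before Sectional Mixing ends → Sectional Mixing and Dress Session overlap.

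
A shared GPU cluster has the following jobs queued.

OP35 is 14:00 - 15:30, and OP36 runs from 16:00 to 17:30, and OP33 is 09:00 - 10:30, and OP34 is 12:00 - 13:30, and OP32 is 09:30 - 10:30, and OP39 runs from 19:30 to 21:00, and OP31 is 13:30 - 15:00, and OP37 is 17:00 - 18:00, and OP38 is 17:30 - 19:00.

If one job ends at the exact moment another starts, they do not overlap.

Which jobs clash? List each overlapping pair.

OP31 & OP35, OP32 & OP33, OP36 & OP37, OP37 & OP38

Two intervals overlap when each starts before the other ends.
Sorted by start: OP33, OP32, OP34, OP31, OP35, OP36, OP37, OP38, OP39.
OP32 starts before OP33 ends → OP33 and OP32 overlap.
OP34 starts after OP33 ends, so nothing later overlaps OP33 either.
OP34 starts after OP32 ends, so nothing later overlaps OP32 either.
OP31 starts exactly when OP34 ends (back-to-back, no overlap), so nothing later overlaps OP34 either.
OP35 starts before OP31 ends → OP31 and OP35 overlap.
OP36 starts after OP31 ends, so nothing later overlaps OP31 either.
OP36 starts after OP35 ends, so nothing later overlaps OP35 either.
OP37 starts before OP36 ends → OP36 and OP37 overlap.
OP38 starts exactly when OP36 ends (back-to-back, no overlap), so nothing later overlaps OP36 either.
OP38 starts before OP37 ends → OP37 and OP38 overlap.
OP39 starts after OP37 ends.
OP39 starts after OP38 ends.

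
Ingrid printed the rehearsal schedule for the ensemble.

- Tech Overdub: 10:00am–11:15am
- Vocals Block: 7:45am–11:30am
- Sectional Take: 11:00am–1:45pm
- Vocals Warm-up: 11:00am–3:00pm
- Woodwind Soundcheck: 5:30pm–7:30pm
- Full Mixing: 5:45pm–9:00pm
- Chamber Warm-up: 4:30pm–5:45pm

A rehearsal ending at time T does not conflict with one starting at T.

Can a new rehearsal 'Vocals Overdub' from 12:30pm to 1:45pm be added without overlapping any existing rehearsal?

No — it overlaps Sectional Take, Vocals Warm-up

Vocals Block: ends 11:30am at or before Vocals Overdub starts 12:30pm → clear.
Tech Overdub: ends 11:15am at or before Vocals Overdub starts 12:30pm → clear.
Sectional Take: starts 11:00am before Vocals Overdub ends 1:45pm, and ends 1:45pm after Vocals Overdub starts 12:30pm → overlap.
Vocals Warm-up: starts 11:00am before Vocals Overdub ends 1:45pm, and ends 3:00pm after Vocals Overdub starts 12:30pm → overlap.
Chamber Warm-up: starts 4:30pm at or after Vocals Overdub ends 1:45pm → clear.
Woodwind Soundcheck: starts 5:30pm at or after Vocals Overdub ends 1:45pm → clear.
Full Mixing: starts 5:45pm at or after Vocals Overdub ends 1:45pm → clear.
Vocals Overdub overlaps Sectional Take, Vocals Warm-up.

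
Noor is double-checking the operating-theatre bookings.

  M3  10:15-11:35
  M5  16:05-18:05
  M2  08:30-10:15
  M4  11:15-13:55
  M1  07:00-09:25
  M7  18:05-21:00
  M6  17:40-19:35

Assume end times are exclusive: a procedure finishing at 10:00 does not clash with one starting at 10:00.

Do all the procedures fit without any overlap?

Sorted by start: M1, M2, M3, M4, M5, M6, M7.
M2 starts before M1 ends → M1 and M2 overlap.
That's a conflict, so the schedule is not conflict-free.

No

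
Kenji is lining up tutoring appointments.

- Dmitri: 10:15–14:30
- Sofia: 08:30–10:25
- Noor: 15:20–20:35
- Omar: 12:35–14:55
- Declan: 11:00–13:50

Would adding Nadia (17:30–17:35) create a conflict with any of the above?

Sofia: ends 10:25 at or before Nadia starts 17:30 → clear.
Dmitri: ends 14:30 at or before Nadia starts 17:30 → clear.
Declan: ends 13:50 at or before Nadia starts 17:30 → clear.
Omar: ends 14:55 at or before Nadia starts 17:30 → clear.
Noor: starts 15:20 before Nadia ends 17:35, and ends 20:35 after Nadia starts 17:30 → overlap.
Nadia overlaps Noor.

Yes — it overlaps Noor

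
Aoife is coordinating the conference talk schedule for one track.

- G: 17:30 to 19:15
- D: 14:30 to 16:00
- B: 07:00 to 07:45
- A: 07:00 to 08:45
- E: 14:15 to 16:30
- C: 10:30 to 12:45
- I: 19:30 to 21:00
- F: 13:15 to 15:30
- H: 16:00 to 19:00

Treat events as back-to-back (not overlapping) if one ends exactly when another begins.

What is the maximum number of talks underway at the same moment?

Sweep the timeline, counting +1 at each start and −1 at each end (ends before starts at a tie):
07:00 start A → 1
07:00 start B → 2
07:45 end B → 1
08:45 end A → 0
10:30 start C → 1
12:45 end C → 0
13:15 start F → 1
14:15 start E → 2
14:30 start D → 3
15:30 end F → 2
16:00 end D → 1
16:00 start H → 2
16:30 end E → 1
17:30 start G → 2
19:00 end H → 1
19:15 end G → 0
19:30 start I → 1
21:00 end I → 0
Peak is 3, at 14:30 (D, E, F).

3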